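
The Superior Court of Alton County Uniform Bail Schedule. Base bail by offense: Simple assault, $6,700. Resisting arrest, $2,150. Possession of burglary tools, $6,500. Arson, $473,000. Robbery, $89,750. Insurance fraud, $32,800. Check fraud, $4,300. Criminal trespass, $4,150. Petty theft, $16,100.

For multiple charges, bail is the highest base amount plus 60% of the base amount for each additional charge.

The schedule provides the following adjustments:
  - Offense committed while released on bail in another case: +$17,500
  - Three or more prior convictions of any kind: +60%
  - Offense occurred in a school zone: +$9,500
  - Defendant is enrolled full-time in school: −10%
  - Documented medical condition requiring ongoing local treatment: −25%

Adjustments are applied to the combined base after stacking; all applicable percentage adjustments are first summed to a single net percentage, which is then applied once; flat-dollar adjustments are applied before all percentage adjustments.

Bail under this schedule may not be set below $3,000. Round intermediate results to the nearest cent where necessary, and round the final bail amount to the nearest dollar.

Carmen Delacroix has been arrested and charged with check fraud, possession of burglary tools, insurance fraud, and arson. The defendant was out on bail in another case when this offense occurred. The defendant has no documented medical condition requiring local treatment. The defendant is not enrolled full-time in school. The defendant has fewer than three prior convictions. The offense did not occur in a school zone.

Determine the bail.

Base amounts from the schedule: check fraud $4,300; possession of burglary tools $6,500; insurance fraud $32,800; arson $473,000.
Stacking rule: highest base plus 60% of each additional charge. Highest is arson at $473,000. Additional: $4,300 × 60% = $2,580; $6,500 × 60% = $3,900; $32,800 × 60% = $19,680. Combined base = $473,000 + $26,160 = $499,160.
Offense committed while released on bail in another case (+$17,500 flat): $499,160 + $17,500 = $516,660.
$516,660 is at or above the $3,000 minimum.

$516,660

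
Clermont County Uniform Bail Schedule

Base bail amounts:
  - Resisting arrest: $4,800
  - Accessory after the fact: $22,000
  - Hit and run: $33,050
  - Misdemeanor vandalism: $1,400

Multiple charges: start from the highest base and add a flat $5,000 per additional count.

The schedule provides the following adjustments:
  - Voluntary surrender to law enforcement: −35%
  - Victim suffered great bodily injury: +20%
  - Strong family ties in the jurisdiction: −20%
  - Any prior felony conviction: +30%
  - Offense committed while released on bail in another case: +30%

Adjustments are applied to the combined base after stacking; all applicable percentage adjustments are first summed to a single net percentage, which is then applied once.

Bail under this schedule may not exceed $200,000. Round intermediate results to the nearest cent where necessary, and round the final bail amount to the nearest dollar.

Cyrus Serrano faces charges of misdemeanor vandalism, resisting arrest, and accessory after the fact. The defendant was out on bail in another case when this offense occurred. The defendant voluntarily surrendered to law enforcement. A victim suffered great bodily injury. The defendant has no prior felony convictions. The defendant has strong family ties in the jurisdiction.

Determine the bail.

Base amounts from the schedule: misdemeanor vandalism $1,400; resisting arrest $4,800; accessory after the fact $22,000.
Stacking rule: highest base plus $5,000 per additional charge. Highest is accessory after the fact at $22,000; 2 additional charges → +$10,000. Combined base = $32,000.
Net percentage adjustment: −35% +20% −20% +30% = −5%. $32,000 × 0.95 = $30,400.
$30,400 is within the $200,000 maximum.

$30,400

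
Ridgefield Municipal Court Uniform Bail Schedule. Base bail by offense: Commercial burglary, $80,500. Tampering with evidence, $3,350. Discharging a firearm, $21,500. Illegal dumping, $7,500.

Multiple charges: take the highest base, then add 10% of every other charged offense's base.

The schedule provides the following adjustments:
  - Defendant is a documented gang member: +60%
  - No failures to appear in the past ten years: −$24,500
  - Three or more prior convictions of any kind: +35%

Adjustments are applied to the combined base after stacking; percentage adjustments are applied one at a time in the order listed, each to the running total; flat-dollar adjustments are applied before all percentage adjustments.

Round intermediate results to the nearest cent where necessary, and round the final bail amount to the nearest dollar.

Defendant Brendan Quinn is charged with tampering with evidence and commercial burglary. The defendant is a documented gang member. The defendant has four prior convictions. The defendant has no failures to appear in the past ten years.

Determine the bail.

$121,684

Base amounts from the schedule: tampering with evidence $3,350; commercial burglary $80,500.
Stacking rule: highest base plus 10% of each additional charge. Highest is commercial burglary at $80,500. Additional: $3,350 × 10% = $335. Combined base = $80,500 + $335 = $80,835.
No failures to appear in the past ten years (−$24,500 flat): $80,835 − $24,500 = $56,335.
Defendant is a documented gang member (+60%): $56,335 × 1.6 = $90,136.
Three or more prior convictions of any kind (+35%): $90,136 × 1.35 = $121,683.60.
Rounded to the nearest dollar: $121,684.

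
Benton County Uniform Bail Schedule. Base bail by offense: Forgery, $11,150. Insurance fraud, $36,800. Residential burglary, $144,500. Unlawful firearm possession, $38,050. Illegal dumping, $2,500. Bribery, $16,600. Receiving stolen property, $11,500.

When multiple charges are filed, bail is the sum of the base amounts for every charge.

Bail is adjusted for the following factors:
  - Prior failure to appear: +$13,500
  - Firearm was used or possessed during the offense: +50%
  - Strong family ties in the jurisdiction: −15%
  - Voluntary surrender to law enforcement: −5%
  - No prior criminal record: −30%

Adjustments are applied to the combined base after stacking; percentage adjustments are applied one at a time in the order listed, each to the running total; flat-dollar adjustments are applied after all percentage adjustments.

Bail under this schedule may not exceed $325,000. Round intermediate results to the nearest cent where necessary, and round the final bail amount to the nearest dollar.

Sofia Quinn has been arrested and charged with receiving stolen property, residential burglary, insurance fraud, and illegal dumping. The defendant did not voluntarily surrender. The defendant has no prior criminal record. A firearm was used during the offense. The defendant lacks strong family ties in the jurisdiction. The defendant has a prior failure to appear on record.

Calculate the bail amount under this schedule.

$218,565

Base amounts from the schedule: receiving stolen property $11,500; residential burglary $144,500; insurance fraud $36,800; illegal dumping $2,500.
Stacking rule: sum of all bases. $11,500 + $144,500 + $36,800 + $2,500 = $195,300.
Firearm was used or possessed during the offense (+50%): $195,300 × 1.5 = $292,950.
No prior criminal record (−30%): $292,950 × 0.7 = $205,065.
Prior failure to appear (+$13,500 flat): $205,065 + $13,500 = $218,565.
$218,565 is within the $325,000 maximum.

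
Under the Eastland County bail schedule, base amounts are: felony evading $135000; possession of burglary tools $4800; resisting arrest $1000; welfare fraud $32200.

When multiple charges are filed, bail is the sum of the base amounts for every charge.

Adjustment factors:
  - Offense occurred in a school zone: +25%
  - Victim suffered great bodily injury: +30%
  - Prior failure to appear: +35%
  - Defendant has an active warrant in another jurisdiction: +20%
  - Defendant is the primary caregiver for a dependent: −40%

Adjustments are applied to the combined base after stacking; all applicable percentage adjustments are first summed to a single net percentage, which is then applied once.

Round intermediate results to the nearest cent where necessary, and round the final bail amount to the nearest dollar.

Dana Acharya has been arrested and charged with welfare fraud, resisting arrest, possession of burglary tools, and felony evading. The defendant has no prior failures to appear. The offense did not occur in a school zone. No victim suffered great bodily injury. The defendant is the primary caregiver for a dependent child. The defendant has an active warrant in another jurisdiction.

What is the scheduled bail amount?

Base amounts from the schedule: welfare fraud $32200; resisting arrest $1000; possession of burglary tools $4800; felony evading $135000.
Stacking rule: sum of all bases. $32200 + $1000 + $4800 + $135000 = $173000.
Net percentage adjustment: +20% −40% = −20%. $173000 × 0.8 = $138400.

$138400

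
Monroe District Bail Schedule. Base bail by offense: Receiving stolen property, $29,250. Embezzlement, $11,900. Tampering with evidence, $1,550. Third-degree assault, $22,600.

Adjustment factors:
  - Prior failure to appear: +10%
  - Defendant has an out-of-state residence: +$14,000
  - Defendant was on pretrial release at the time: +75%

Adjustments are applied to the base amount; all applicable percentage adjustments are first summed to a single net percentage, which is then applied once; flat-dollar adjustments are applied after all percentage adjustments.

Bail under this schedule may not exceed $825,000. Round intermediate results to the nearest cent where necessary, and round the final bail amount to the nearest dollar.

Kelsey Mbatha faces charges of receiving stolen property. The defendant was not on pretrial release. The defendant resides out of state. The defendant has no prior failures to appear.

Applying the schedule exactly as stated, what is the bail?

$43,250

Base amounts from the schedule: receiving stolen property $29,250.
Single charge. Combined base = $29,250.
Defendant has an out-of-state residence (+$14,000 flat): $29,250 + $14,000 = $43,250.
$43,250 is within the $825,000 maximum.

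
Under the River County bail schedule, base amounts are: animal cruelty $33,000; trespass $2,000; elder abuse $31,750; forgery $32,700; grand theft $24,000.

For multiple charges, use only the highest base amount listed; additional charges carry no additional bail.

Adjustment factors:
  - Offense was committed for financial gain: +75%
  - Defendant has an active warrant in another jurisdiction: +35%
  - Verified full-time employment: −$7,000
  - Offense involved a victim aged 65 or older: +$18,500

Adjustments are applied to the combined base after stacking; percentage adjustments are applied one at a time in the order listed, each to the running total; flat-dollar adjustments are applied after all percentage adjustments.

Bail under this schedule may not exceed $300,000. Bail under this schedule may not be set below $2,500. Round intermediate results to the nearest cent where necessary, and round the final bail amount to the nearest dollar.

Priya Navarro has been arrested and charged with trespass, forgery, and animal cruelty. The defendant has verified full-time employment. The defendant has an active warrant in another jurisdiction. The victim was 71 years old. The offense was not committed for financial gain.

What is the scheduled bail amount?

Base amounts from the schedule: trespass $2,000; forgery $32,700; animal cruelty $33,000.
Stacking rule: use the highest base only. Highest is animal cruelty at $33,000. Combined base = $33,000.
Defendant has an active warrant in another jurisdiction (+35%): $33,000 × 1.35 = $44,550.
Verified full-time employment (−$7,000 flat): $44,550 − $7,000 = $37,550.
Offense involved a victim aged 65 or older (+$18,500 flat): $37,550 + $18,500 = $56,050.
$56,050 is within the $300,000 maximum.
$56,050 is at or above the $2,500 minimum.

$56,050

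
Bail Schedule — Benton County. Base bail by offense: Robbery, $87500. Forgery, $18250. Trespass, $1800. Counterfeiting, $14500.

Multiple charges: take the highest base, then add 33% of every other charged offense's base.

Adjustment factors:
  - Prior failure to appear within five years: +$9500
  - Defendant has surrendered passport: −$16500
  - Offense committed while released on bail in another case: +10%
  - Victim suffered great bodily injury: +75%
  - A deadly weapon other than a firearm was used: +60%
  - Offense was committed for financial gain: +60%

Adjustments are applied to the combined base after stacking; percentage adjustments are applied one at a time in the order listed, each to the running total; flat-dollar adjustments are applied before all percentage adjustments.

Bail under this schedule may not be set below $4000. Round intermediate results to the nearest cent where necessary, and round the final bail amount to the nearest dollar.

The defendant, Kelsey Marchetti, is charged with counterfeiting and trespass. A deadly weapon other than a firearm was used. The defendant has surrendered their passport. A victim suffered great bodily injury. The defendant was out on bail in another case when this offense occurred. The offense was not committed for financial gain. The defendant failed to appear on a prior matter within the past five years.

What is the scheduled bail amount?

$24930

Base amounts from the schedule: counterfeiting $14500; trespass $1800.
Stacking rule: highest base plus 33% of each additional charge. Highest is counterfeiting at $14500. Additional: $1800 × 33% = $594. Combined base = $14500 + $594 = $15094.
Prior failure to appear within five years (+$9500 flat): $15094 + $9500 = $24594.
Defendant has surrendered passport (−$16500 flat): $24594 − $16500 = $8094.
Offense committed while released on bail in another case (+10%): $8094 × 1.1 = $8903.40.
Victim suffered great bodily injury (+75%): $8903.40 × 1.75 = $15580.95.
A deadly weapon other than a firearm was used (+60%): $15580.95 × 1.6 = $24929.52.
$24929.52 is at or above the $4000 minimum.
Rounded to the nearest dollar: $24930.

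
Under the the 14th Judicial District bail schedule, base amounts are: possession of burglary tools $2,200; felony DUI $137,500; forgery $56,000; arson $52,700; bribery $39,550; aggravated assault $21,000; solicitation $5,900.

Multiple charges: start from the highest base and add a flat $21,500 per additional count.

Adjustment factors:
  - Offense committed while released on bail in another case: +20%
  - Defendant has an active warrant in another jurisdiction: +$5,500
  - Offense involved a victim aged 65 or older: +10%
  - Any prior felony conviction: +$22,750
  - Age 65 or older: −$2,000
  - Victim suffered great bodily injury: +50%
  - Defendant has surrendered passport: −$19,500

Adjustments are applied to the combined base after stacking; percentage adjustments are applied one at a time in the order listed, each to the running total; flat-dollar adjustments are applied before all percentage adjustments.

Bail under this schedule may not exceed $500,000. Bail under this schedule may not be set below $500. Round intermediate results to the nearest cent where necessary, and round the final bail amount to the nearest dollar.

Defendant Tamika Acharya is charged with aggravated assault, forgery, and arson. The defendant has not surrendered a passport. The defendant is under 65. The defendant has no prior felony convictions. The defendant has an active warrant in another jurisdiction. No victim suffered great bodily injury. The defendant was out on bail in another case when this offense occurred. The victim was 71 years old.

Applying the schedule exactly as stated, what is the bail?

Base amounts from the schedule: aggravated assault $21,000; forgery $56,000; arson $52,700.
Stacking rule: highest base plus $21,500 per additional charge. Highest is forgery at $56,000; 2 additional charges → +$43,000. Combined base = $99,000.
Defendant has an active warrant in another jurisdiction (+$5,500 flat): $99,000 + $5,500 = $104,500.
Offense committed while released on bail in another case (+20%): $104,500 × 1.2 = $125,400.
Offense involved a victim aged 65 or older (+10%): $125,400 × 1.1 = $137,940.
$137,940 is within the $500,000 maximum.
$137,940 is at or above the $500 minimum.

$137,940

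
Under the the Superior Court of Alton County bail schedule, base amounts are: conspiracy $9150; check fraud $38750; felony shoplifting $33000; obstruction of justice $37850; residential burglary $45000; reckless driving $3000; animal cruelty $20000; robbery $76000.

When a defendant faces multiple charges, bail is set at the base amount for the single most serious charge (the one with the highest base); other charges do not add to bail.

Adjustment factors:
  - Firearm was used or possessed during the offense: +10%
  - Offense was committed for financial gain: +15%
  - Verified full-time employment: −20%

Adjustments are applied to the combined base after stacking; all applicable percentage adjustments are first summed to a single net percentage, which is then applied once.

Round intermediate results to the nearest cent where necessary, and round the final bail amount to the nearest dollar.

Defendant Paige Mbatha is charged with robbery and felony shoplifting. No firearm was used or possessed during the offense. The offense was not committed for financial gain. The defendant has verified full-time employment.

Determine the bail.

Base amounts from the schedule: robbery $76000; felony shoplifting $33000.
Stacking rule: use the highest base only. Highest is robbery at $76000. Combined base = $76000.
Verified full-time employment (−20%): $76000 × 0.8 = $60800.

$60800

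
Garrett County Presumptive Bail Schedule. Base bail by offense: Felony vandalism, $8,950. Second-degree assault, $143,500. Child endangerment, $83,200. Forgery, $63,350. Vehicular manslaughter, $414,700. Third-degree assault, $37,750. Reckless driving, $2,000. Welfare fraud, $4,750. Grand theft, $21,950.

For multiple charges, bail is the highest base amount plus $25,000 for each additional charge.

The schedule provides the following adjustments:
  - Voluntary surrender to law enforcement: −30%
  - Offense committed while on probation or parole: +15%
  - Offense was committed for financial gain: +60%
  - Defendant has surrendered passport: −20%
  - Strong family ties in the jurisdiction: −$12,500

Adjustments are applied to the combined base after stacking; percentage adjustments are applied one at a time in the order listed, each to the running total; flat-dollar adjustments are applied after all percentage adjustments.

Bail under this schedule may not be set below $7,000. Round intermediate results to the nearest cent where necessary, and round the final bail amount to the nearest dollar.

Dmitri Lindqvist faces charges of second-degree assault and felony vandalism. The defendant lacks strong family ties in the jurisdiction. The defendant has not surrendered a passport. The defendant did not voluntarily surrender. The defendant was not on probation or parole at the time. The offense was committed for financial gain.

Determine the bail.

Base amounts from the schedule: second-degree assault $143,500; felony vandalism $8,950.
Stacking rule: highest base plus $25,000 per additional charge. Highest is second-degree assault at $143,500; 1 additional charge → +$25,000. Combined base = $168,500.
Offense was committed for financial gain (+60%): $168,500 × 1.6 = $269,600.
$269,600 is at or above the $7,000 minimum.

$269,600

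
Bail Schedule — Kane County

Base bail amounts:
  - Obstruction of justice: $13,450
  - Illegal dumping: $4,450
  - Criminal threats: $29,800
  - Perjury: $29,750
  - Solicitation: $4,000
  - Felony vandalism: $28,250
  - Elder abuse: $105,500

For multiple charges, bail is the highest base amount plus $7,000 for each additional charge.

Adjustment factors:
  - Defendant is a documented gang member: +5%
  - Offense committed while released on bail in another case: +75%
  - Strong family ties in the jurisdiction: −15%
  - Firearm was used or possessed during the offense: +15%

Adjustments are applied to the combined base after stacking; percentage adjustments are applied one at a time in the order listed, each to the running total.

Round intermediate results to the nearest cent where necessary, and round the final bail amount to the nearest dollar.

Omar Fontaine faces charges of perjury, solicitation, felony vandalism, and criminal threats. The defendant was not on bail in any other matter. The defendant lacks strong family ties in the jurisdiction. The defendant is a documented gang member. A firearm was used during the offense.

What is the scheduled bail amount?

Base amounts from the schedule: perjury $29,750; solicitation $4,000; felony vandalism $28,250; criminal threats $29,800.
Stacking rule: highest base plus $7,000 per additional charge. Highest is criminal threats at $29,800; 3 additional charges → +$21,000. Combined base = $50,800.
Defendant is a documented gang member (+5%): $50,800 × 1.05 = $53,340.
Firearm was used or possessed during the offense (+15%): $53,340 × 1.15 = $61,341.

$61,341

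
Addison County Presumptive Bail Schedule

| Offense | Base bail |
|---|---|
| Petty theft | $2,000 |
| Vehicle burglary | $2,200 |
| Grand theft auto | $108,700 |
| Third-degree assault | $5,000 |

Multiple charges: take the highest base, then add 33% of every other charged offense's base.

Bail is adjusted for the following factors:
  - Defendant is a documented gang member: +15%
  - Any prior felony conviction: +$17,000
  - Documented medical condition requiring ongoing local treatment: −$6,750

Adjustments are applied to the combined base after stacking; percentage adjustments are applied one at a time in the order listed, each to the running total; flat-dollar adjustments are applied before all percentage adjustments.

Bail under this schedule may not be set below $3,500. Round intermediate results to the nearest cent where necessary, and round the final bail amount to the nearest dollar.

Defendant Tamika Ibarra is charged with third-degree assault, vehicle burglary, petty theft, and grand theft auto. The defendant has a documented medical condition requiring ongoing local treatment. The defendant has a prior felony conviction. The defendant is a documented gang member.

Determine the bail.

Base amounts from the schedule: third-degree assault $5,000; vehicle burglary $2,200; petty theft $2,000; grand theft auto $108,700.
Stacking rule: highest base plus 33% of each additional charge. Highest is grand theft auto at $108,700. Additional: $5,000 × 33% = $1,650; $2,200 × 33% = $726; $2,000 × 33% = $660. Combined base = $108,700 + $3,036 = $111,736.
Any prior felony conviction (+$17,000 flat): $111,736 + $17,000 = $128,736.
Documented medical condition requiring ongoing local treatment (−$6,750 flat): $128,736 − $6,750 = $121,986.
Defendant is a documented gang member (+15%): $121,986 × 1.15 = $140,283.90.
$140,283.90 is at or above the $3,500 minimum.
Rounded to the nearest dollar: $140,284.

$140,284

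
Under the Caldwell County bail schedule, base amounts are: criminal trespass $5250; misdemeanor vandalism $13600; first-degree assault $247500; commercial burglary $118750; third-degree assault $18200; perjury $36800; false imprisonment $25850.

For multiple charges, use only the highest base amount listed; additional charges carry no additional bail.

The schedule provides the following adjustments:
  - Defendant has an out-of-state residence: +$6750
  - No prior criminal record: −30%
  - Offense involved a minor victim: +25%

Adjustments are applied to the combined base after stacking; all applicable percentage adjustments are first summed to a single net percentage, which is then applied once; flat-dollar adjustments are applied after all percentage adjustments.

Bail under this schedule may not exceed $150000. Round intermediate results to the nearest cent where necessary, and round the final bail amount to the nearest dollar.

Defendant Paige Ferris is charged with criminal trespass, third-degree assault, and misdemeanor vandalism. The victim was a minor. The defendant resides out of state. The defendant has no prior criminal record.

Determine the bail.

Base amounts from the schedule: criminal trespass $5250; third-degree assault $18200; misdemeanor vandalism $13600.
Stacking rule: use the highest base only. Highest is third-degree assault at $18200. Combined base = $18200.
Net percentage adjustment: −30% +25% = −5%. $18200 × 0.95 = $17290.
Defendant has an out-of-state residence (+$6750 flat): $17290 + $6750 = $24040.
$24040 is within the $150000 maximum.

$24040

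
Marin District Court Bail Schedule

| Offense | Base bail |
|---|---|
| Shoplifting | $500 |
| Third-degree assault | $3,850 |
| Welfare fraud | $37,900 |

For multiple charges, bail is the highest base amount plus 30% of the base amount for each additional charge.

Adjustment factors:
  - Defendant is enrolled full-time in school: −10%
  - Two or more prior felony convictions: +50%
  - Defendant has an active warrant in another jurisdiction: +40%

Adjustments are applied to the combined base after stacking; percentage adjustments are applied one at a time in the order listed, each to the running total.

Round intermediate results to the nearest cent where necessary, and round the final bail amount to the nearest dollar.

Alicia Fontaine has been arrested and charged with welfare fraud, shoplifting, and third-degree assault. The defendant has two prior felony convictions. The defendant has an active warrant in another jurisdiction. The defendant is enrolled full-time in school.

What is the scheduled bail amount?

Base amounts from the schedule: welfare fraud $37,900; shoplifting $500; third-degree assault $3,850.
Stacking rule: highest base plus 30% of each additional charge. Highest is welfare fraud at $37,900. Additional: $500 × 30% = $150; $3,850 × 30% = $1,155. Combined base = $37,900 + $1,305 = $39,205.
Defendant is enrolled full-time in school (−10%): $39,205 × 0.9 = $35,284.50.
Two or more prior felony convictions (+50%): $35,284.50 × 1.5 = $52,926.75.
Defendant has an active warrant in another jurisdiction (+40%): $52,926.75 × 1.4 = $74,097.45.
Rounded to the nearest dollar: $74,097.

$74,097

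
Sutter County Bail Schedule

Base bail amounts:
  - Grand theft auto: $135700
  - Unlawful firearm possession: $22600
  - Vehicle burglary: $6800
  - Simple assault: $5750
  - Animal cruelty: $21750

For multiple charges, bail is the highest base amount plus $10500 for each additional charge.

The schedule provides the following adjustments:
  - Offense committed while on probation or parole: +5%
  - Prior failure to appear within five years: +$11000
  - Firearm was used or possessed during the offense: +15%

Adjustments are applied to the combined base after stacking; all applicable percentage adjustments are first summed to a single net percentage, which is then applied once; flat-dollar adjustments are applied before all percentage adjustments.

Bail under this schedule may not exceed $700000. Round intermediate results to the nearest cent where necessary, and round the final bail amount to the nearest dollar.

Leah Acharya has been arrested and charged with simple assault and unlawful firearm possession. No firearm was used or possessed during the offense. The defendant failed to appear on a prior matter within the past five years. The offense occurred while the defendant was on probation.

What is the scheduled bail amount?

$46305

Base amounts from the schedule: simple assault $5750; unlawful firearm possession $22600.
Stacking rule: highest base plus $10500 per additional charge. Highest is unlawful firearm possession at $22600; 1 additional charge → +$10500. Combined base = $33100.
Prior failure to appear within five years (+$11000 flat): $33100 + $11000 = $44100.
Offense committed while on probation or parole (+5%): $44100 × 1.05 = $46305.
$46305 is within the $700000 maximum.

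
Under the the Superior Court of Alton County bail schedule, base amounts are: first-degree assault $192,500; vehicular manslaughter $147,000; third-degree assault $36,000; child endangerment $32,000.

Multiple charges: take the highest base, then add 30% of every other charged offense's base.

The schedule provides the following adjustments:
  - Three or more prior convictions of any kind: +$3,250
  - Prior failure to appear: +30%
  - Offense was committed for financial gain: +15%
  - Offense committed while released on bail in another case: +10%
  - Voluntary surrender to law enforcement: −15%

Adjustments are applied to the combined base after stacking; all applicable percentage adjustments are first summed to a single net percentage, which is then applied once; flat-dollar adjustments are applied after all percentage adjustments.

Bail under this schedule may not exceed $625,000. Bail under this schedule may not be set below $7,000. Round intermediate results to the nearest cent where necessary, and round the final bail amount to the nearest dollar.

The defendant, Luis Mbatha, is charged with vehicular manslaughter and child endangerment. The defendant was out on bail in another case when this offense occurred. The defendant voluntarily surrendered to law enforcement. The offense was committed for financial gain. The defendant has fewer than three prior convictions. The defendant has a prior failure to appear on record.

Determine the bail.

Base amounts from the schedule: vehicular manslaughter $147,000; child endangerment $32,000.
Stacking rule: highest base plus 30% of each additional charge. Highest is vehicular manslaughter at $147,000. Additional: $32,000 × 30% = $9,600. Combined base = $147,000 + $9,600 = $156,600.
Net percentage adjustment: +30% +15% +10% −15% = +40%. $156,600 × 1.4 = $219,240.
$219,240 is within the $625,000 maximum.
$219,240 is at or above the $7,000 minimum.

$219,240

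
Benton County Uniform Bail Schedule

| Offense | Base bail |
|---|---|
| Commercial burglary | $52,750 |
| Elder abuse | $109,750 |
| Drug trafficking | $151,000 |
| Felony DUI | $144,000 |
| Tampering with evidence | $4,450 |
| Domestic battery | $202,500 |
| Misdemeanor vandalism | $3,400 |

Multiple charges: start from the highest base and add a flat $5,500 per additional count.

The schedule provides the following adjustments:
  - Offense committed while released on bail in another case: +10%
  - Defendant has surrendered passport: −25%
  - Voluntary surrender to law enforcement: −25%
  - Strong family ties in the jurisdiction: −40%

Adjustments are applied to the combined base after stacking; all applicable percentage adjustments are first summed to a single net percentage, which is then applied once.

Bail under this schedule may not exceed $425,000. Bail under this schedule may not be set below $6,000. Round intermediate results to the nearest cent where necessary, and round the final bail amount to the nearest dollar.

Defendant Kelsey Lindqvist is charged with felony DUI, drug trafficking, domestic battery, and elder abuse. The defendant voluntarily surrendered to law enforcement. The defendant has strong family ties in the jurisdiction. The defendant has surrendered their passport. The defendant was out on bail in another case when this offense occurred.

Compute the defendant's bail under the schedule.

Base amounts from the schedule: felony DUI $144,000; drug trafficking $151,000; domestic battery $202,500; elder abuse $109,750.
Stacking rule: highest base plus $5,500 per additional charge. Highest is domestic battery at $202,500; 3 additional charges → +$16,500. Combined base = $219,000.
Net percentage adjustment: +10% −25% −25% −40% = −80%. $219,000 × 0.2 = $43,800.
$43,800 is within the $425,000 maximum.
$43,800 is at or above the $6,000 minimum.

$43,800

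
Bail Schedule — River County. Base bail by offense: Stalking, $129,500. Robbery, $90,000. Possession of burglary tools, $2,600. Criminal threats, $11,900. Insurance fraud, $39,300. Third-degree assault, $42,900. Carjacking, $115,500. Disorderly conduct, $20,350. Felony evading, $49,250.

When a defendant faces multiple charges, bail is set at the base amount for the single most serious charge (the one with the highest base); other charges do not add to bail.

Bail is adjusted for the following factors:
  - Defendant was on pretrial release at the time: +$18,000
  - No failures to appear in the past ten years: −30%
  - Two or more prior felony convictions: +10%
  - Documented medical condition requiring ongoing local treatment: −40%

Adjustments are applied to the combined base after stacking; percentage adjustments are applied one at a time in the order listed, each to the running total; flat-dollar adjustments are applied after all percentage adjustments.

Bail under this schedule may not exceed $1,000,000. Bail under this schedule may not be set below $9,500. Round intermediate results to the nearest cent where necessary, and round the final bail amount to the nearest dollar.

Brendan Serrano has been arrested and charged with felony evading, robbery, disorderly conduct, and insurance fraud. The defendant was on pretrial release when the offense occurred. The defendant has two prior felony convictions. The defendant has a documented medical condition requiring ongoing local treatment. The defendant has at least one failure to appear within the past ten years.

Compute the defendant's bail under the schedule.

Base amounts from the schedule: felony evading $49,250; robbery $90,000; disorderly conduct $20,350; insurance fraud $39,300.
Stacking rule: use the highest base only. Highest is robbery at $90,000. Combined base = $90,000.
Two or more prior felony convictions (+10%): $90,000 × 1.1 = $99,000.
Documented medical condition requiring ongoing local treatment (−40%): $99,000 × 0.6 = $59,400.
Defendant was on pretrial release at the time (+$18,000 flat): $59,400 + $18,000 = $77,400.
$77,400 is within the $1,000,000 maximum.
$77,400 is at or above the $9,500 minimum.

$77,400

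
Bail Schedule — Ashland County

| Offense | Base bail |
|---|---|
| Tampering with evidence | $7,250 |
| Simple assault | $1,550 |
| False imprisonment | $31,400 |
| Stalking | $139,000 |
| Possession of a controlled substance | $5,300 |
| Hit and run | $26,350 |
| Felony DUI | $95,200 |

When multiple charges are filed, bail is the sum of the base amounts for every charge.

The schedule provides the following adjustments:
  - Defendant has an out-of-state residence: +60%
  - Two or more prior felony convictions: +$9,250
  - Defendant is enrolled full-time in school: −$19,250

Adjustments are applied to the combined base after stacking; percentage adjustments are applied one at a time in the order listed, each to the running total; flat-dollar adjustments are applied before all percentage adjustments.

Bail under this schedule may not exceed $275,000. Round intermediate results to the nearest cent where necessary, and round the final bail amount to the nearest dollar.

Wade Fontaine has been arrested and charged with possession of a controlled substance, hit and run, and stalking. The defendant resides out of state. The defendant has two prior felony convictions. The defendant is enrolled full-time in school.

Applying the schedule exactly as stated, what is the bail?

Base amounts from the schedule: possession of a controlled substance $5,300; hit and run $26,350; stalking $139,000.
Stacking rule: sum of all bases. $5,300 + $26,350 + $139,000 = $170,650.
Two or more prior felony convictions (+$9,250 flat): $170,650 + $9,250 = $179,900.
Defendant is enrolled full-time in school (−$19,250 flat): $179,900 − $19,250 = $160,650.
Defendant has an out-of-state residence (+60%): $160,650 × 1.6 = $257,040.
$257,040 is within the $275,000 maximum.

$257,040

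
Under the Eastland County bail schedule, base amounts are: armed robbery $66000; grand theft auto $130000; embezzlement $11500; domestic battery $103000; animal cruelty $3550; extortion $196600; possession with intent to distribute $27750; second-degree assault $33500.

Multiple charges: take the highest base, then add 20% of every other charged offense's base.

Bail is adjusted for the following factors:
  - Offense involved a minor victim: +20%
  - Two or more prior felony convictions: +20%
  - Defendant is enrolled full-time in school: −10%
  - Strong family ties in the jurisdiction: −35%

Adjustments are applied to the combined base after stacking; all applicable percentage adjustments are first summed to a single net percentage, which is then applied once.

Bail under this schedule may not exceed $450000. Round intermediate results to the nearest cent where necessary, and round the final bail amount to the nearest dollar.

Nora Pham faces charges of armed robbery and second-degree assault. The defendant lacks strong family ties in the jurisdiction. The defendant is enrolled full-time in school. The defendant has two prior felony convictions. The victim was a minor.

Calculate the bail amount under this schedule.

$94510

Base amounts from the schedule: armed robbery $66000; second-degree assault $33500.
Stacking rule: highest base plus 20% of each additional charge. Highest is armed robbery at $66000. Additional: $33500 × 20% = $6700. Combined base = $66000 + $6700 = $72700.
Net percentage adjustment: +20% +20% −10% = +30%. $72700 × 1.3 = $94510.
$94510 is within the $450000 maximum.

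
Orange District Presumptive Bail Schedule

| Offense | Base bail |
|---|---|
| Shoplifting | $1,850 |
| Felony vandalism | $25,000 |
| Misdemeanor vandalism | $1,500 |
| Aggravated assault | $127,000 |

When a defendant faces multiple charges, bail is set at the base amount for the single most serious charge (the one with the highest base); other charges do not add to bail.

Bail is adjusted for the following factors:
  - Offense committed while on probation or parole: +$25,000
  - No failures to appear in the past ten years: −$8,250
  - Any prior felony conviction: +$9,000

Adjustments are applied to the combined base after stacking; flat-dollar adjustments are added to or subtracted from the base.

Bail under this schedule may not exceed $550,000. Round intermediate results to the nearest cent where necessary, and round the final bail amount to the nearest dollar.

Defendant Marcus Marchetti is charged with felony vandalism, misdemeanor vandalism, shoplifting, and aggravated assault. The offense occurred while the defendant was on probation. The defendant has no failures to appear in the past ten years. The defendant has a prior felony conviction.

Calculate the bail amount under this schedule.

Base amounts from the schedule: felony vandalism $25,000; misdemeanor vandalism $1,500; shoplifting $1,850; aggravated assault $127,000.
Stacking rule: use the highest base only. Highest is aggravated assault at $127,000. Combined base = $127,000.
Offense committed while on probation or parole (+$25,000 flat): $127,000 + $25,000 = $152,000.
No failures to appear in the past ten years (−$8,250 flat): $152,000 − $8,250 = $143,750.
Any prior felony conviction (+$9,000 flat): $143,750 + $9,000 = $152,750.
$152,750 is within the $550,000 maximum.

$152,750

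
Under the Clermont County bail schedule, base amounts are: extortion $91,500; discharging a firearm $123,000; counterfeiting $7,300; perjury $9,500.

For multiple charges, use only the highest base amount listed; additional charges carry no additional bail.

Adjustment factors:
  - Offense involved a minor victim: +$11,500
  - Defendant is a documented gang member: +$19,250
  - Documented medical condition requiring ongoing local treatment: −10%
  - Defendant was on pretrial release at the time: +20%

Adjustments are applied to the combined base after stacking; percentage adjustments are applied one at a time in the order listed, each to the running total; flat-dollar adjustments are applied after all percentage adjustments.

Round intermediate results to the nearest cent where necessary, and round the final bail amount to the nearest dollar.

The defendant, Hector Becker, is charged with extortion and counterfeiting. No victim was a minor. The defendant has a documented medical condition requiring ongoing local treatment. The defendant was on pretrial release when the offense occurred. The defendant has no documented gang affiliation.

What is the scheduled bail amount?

$98,820

Base amounts from the schedule: extortion $91,500; counterfeiting $7,300.
Stacking rule: use the highest base only. Highest is extortion at $91,500. Combined base = $91,500.
Documented medical condition requiring ongoing local treatment (−10%): $91,500 × 0.9 = $82,350.
Defendant was on pretrial release at the time (+20%): $82,350 × 1.2 = $98,820.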